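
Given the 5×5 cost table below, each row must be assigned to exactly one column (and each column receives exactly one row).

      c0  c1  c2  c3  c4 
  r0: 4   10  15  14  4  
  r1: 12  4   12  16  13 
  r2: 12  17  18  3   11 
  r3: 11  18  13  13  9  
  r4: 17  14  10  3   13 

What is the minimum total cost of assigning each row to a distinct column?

optimal assignment: row0→col0 (cost 4), row1→col1 (cost 4), row2→col3 (cost 3), row3→col4 (cost 9), row4→col2 (cost 10)
total = 4 + 4 + 3 + 9 + 10 = 30

Minimum assignment cost: 30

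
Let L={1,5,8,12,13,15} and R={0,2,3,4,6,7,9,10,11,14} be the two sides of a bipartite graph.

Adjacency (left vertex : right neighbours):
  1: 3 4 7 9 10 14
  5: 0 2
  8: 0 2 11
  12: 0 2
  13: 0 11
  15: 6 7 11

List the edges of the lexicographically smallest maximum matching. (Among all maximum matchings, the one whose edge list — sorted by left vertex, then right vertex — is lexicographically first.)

Lex-smallest maximum matching: {(1,3), (5,0), (8,2), (13,11), (15,6)}

|M| = 5 (so the lex-smallest maximum matching has 5 edges)
process left vertices in ascending order; for each, take the smallest-labelled available neighbour that still permits 5 edges overall, or leave it unmatched if none does
lex-smallest matching: {1-3, 5-0, 8-2, 13-11, 15-6}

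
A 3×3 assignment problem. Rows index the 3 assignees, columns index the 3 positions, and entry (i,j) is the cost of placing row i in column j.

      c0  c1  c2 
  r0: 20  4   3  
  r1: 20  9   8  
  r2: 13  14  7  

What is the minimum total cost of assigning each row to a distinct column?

Minimum assignment cost: 25

one of 2 optimal assignments: row0→col1 (cost 4), row1→col2 (cost 8), row2→col0 (cost 13)
total = 4 + 8 + 13 = 25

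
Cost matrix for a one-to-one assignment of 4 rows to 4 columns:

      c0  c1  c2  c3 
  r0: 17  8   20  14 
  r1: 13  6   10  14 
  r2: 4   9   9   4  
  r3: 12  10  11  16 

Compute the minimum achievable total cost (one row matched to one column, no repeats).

Minimum assignment cost: 34

optimal assignment: row0→col1 (cost 8), row1→col2 (cost 10), row2→col3 (cost 4), row3→col0 (cost 12)
total = 8 + 10 + 4 + 12 = 34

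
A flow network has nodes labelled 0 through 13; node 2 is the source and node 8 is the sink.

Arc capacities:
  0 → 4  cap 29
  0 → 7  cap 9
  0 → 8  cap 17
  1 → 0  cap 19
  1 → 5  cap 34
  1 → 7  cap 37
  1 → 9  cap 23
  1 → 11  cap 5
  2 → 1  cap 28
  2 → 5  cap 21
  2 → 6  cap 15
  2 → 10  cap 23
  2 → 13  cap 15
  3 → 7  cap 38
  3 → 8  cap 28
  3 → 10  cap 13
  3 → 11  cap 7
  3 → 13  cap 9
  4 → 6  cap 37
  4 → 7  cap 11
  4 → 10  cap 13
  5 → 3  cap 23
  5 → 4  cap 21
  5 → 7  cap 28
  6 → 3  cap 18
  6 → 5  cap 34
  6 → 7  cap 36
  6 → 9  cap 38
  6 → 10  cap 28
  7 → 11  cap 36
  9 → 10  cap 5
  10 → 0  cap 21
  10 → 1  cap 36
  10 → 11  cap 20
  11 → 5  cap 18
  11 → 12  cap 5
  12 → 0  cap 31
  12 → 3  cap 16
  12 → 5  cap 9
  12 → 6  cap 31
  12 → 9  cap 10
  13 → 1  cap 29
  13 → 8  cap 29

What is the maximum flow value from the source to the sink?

augment #1: 2→13→8 bottleneck 15, total now 15
augment #2: 2→1→0→8 bottleneck 17, total now 32
augment #3: 2→5→3→8 bottleneck 21, total now 53
augment #4: 2→6→3→8 bottleneck 7, total now 60
augment #5: 2→6→3→13→8 bottleneck 8, total now 68
augment #6: 2→1→5→3→13→8 bottleneck 1, total now 69

Maximum flow value: 69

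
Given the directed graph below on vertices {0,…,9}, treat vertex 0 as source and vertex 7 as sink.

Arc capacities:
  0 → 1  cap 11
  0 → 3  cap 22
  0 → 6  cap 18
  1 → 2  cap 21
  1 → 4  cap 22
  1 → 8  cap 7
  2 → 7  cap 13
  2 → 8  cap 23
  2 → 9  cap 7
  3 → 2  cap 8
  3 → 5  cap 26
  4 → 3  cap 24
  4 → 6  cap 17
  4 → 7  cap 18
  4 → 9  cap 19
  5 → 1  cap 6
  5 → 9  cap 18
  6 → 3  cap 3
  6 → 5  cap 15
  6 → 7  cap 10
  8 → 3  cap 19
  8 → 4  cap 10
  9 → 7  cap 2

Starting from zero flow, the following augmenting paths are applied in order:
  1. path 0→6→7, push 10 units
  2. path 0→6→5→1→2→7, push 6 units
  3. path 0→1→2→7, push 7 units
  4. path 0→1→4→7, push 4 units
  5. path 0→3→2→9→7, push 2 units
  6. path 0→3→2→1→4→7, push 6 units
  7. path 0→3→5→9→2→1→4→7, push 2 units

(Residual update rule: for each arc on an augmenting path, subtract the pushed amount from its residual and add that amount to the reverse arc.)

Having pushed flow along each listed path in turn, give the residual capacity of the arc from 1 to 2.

after path 1 (0→6→7, push 10): res(1,2)=21
after path 2 (0→6→5→1→2→7, push 6): res(1,2)=15
after path 3 (0→1→2→7, push 7): res(1,2)=8
after path 4 (0→1→4→7, push 4): res(1,2)=8
after path 5 (0→3→2→9→7, push 2): res(1,2)=8
after path 6 (0→3→2→1→4→7, push 6): res(1,2)=14
after path 7 (0→3→5→9→2→1→4→7, push 2): res(1,2)=16

Residual capacity of (1,2): 16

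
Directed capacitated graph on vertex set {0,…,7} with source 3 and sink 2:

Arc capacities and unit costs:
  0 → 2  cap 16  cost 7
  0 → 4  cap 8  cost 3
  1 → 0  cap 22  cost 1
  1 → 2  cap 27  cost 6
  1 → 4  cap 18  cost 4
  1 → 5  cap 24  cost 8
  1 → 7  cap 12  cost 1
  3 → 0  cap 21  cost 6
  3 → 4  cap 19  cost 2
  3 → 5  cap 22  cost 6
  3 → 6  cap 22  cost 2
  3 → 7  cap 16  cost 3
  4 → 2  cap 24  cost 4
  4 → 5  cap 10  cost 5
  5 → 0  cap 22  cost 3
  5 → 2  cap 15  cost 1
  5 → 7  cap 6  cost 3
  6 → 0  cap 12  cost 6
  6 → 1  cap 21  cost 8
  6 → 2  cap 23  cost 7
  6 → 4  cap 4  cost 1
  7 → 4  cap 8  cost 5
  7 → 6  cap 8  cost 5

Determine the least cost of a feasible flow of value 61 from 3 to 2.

shortest-cost path #1: 3→4→2 push 19 @ unit cost 6 (adds 114)
shortest-cost path #2: 3→5→2 push 15 @ unit cost 7 (adds 105)
shortest-cost path #3: 3→6→4→2 push 4 @ unit cost 7 (adds 28)
shortest-cost path #4: 3→6→2 push 18 @ unit cost 9 (adds 162)
shortest-cost path #5: 3→7→4→2 push 1 @ unit cost 12 (adds 12)
shortest-cost path #6: 3→0→2 push 4 @ unit cost 13 (adds 52)
total cost = 473

Minimum cost for 61 units: 473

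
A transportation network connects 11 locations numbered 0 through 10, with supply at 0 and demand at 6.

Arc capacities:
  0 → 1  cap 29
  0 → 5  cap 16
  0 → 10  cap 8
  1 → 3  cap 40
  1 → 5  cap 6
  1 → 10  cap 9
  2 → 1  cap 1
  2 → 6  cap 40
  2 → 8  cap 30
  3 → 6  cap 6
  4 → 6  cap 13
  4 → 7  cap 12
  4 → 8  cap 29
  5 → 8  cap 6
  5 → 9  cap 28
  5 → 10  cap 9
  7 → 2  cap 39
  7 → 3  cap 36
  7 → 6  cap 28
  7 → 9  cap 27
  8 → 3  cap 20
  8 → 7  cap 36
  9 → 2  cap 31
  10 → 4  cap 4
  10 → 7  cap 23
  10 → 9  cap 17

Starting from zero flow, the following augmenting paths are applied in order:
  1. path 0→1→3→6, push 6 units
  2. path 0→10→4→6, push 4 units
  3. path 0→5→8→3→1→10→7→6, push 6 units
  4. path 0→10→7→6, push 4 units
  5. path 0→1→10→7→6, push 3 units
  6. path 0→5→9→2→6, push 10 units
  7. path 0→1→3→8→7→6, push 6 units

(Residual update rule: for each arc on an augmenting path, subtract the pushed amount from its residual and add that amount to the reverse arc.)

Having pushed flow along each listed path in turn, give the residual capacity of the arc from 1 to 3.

after path 1 (0→1→3→6, push 6): res(1,3)=34
after path 2 (0→10→4→6, push 4): res(1,3)=34
after path 3 (0→5→8→3→1→10→7→6, push 6): res(1,3)=40
after path 4 (0→10→7→6, push 4): res(1,3)=40
after path 5 (0→1→10→7→6, push 3): res(1,3)=40
after path 6 (0→5→9→2→6, push 10): res(1,3)=40
after path 7 (0→1→3→8→7→6, push 6): res(1,3)=34

Residual capacity of (1,3): 34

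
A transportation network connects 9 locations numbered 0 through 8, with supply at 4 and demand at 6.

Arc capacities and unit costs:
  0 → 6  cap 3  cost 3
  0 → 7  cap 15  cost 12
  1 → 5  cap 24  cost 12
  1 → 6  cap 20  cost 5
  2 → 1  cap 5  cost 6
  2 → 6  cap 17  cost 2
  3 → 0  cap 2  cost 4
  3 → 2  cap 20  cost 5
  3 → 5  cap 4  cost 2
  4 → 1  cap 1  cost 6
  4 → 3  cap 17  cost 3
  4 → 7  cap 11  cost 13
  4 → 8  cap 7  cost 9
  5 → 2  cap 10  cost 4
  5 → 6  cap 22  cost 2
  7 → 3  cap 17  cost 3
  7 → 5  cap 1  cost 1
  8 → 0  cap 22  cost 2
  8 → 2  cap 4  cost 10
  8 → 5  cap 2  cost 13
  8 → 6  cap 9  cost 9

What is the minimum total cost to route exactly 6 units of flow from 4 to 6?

Minimum cost for 6 units: 48

shortest-cost path #1: 4→3→5→6 push 4 @ unit cost 7 (adds 28)
shortest-cost path #2: 4→3→0→6 push 2 @ unit cost 10 (adds 20)
total cost = 48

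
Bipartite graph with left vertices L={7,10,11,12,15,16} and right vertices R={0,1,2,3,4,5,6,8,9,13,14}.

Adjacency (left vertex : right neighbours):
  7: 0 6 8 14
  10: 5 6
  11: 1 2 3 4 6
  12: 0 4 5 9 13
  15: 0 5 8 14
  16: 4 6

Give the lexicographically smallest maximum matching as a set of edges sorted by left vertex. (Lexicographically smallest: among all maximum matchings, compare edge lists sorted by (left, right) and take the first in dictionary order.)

|M| = 6 (so the lex-smallest maximum matching has 6 edges)
process left vertices in ascending order; for each, take the smallest-labelled available neighbour that still permits 6 edges overall, or leave it unmatched if none does
lex-smallest matching: {7-0, 10-5, 11-1, 12-4, 15-8, 16-6}

Lex-smallest maximum matching: {(7,0), (10,5), (11,1), (12,4), (15,8), (16,6)}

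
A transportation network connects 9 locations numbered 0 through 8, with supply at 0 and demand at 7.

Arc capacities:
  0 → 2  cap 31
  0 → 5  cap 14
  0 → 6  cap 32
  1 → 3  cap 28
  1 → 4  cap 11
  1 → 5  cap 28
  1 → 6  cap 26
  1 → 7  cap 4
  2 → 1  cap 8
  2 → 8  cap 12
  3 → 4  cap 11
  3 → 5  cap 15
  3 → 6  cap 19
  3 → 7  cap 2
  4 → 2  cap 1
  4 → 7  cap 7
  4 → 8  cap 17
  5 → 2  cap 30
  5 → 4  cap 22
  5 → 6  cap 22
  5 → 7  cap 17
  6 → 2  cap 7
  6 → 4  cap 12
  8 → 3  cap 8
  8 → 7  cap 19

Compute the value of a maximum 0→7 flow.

Maximum flow value: 46

augment #1: 0→5→7 bottleneck 14, total now 14
augment #2: 0→2→1→7 bottleneck 4, total now 18
augment #3: 0→2→8→7 bottleneck 12, total now 30
augment #4: 0→6→4→7 bottleneck 7, total now 37
augment #5: 0→2→1→3→7 bottleneck 2, total now 39
augment #6: 0→2→1→5→7 bottleneck 2, total now 41
augment #7: 0→6→4→8→7 bottleneck 5, total now 46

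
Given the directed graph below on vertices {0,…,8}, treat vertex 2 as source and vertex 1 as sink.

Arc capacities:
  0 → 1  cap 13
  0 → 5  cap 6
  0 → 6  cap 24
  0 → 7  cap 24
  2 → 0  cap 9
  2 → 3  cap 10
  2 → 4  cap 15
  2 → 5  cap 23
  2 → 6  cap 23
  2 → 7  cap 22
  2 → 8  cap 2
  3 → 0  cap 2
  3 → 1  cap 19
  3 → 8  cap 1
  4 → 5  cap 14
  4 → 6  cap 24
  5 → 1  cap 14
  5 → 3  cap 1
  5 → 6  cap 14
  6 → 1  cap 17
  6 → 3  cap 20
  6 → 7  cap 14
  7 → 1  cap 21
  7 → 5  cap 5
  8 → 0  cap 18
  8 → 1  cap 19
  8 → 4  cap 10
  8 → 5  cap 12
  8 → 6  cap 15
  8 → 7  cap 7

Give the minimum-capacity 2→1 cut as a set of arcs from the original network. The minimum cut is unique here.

Min-cut arcs: {(2,0), (2,8), (3,0), (3,1), (3,8), (5,1), (6,1), (7,1)} (total capacity 85)

augment #1: 2→0→1 push 9
augment #2: 2→3→1 push 10
augment #3: 2→5→1 push 14
augment #4: 2→6→1 push 17
augment #5: 2→7→1 push 21
augment #6: 2→8→1 push 2
augment #7: 2→5→3→1 push 1
augment #8: 2→6→3→1 push 6
augment #9: 2→4→6→3→1 push 2
augment #10: 2→4→6→3→0→1 push 2
augment #11: 2→4→6→3→8→1 push 1
max flow = 85; residual-reachable set from 2 gives S-side
cut edges (S→T): {(2,0), (2,8), (3,0), (3,1), (3,8), (5,1), (6,1), (7,1)} total cap 85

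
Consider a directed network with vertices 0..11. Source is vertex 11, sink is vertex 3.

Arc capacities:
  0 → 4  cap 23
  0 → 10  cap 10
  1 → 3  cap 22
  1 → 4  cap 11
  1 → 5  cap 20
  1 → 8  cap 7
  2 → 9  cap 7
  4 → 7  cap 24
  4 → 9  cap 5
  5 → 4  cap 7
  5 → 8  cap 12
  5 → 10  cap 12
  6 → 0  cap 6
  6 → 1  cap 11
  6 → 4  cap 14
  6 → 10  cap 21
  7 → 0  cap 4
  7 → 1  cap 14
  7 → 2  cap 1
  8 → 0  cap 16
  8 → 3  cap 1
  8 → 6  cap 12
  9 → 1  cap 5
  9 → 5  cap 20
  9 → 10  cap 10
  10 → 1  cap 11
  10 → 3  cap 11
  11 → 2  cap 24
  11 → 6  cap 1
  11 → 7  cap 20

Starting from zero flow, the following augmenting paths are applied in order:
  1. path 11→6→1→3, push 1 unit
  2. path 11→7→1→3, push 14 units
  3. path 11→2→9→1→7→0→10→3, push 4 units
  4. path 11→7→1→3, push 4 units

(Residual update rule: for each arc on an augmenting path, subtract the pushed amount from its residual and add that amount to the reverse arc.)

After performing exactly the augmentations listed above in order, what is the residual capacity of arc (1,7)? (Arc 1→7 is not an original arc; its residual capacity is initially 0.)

Residual capacity of (1,7): 14

after path 1 (11→6→1→3, push 1): res(1,7)=0
after path 2 (11→7→1→3, push 14): res(1,7)=14
after path 3 (11→2→9→1→7→0→10→3, push 4): res(1,7)=10
after path 4 (11→7→1→3, push 4): res(1,7)=14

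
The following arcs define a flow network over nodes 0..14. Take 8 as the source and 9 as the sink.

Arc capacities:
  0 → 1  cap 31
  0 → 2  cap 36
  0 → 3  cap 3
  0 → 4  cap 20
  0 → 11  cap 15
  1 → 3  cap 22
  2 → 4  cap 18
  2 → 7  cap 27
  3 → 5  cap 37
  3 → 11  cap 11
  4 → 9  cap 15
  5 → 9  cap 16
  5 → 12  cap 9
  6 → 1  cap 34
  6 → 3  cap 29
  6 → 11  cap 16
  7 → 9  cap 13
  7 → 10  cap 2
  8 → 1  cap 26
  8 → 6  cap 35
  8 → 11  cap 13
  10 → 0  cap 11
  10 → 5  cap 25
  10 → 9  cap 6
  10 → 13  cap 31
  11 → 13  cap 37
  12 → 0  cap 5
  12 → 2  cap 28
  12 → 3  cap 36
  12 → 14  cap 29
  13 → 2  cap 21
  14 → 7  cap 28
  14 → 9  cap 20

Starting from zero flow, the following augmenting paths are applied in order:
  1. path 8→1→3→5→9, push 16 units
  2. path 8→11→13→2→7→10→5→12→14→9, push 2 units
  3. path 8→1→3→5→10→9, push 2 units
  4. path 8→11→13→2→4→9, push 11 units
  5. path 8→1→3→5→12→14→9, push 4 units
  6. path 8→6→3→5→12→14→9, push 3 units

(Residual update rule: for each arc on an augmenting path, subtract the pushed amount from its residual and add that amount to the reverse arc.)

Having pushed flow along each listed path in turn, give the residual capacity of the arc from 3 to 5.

after path 1 (8→1→3→5→9, push 16): res(3,5)=21
after path 2 (8→11→13→2→7→10→5→12→14→9, push 2): res(3,5)=21
after path 3 (8→1→3→5→10→9, push 2): res(3,5)=19
after path 4 (8→11→13→2→4→9, push 11): res(3,5)=19
after path 5 (8→1→3→5→12→14→9, push 4): res(3,5)=15
after path 6 (8→6→3→5→12→14→9, push 3): res(3,5)=12

Residual capacity of (3,5): 12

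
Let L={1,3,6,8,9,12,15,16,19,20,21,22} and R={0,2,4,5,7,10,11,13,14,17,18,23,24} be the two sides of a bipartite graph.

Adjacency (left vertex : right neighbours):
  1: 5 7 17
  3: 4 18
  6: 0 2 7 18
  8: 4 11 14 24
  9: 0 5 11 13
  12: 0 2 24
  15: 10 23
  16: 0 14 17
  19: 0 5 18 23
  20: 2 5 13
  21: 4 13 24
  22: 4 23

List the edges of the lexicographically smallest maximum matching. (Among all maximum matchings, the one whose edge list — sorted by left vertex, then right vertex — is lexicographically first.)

|M| = 12 (so the lex-smallest maximum matching has 12 edges)
process left vertices in ascending order; for each, take the smallest-labelled available neighbour that still permits 12 edges overall, or leave it unmatched if none does
lex-smallest matching: {1-5, 3-4, 6-0, 8-14, 9-11, 12-2, 15-10, 16-17, 19-18, 20-13, 21-24, 22-23}

Lex-smallest maximum matching: {(1,5), (3,4), (6,0), (8,14), (9,11), (12,2), (15,10), (16,17), (19,18), (20,13), (21,24), (22,23)}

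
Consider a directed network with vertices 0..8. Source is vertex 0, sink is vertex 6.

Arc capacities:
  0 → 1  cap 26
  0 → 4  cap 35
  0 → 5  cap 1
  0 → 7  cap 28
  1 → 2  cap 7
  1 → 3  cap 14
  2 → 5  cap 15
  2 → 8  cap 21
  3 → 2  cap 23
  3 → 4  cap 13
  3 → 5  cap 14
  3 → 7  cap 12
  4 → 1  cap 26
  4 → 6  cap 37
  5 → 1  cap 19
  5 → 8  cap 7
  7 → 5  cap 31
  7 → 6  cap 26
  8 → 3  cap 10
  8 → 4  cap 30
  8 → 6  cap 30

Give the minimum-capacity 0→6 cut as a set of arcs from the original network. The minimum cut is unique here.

Min-cut arcs: {(0,4), (0,5), (0,7), (1,2), (1,3)} (total capacity 85)

augment #1: 0→4→6 push 35
augment #2: 0→7→6 push 26
augment #3: 0→5→8→6 push 1
augment #4: 0→1→2→8→6 push 7
augment #5: 0→1→3→4→6 push 2
augment #6: 0→7→5→8→6 push 2
augment #7: 0→1→3→2→8→6 push 12
max flow = 85; residual-reachable set from 0 gives S-side
cut edges (S→T): {(0,4), (0,5), (0,7), (1,2), (1,3)} total cap 85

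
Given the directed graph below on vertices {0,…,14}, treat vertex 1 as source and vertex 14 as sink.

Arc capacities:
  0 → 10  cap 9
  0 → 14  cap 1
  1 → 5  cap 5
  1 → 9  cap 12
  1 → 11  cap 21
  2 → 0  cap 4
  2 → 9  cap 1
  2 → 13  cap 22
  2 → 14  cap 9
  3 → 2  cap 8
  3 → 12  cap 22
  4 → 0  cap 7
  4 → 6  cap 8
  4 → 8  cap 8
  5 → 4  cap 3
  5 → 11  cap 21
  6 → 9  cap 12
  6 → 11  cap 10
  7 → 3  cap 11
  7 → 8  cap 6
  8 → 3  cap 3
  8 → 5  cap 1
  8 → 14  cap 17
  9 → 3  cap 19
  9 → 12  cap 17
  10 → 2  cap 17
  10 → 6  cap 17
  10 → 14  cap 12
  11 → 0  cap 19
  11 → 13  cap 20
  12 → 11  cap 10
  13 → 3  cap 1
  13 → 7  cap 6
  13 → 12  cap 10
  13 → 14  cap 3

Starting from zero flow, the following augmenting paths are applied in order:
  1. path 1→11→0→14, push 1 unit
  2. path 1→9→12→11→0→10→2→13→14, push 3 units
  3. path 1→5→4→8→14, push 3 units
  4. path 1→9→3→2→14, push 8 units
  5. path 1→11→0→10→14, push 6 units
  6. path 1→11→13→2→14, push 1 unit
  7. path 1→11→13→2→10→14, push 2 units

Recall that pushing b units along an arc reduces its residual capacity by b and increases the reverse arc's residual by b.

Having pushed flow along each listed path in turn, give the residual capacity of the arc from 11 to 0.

Residual capacity of (11,0): 9

after path 1 (1→11→0→14, push 1): res(11,0)=18
after path 2 (1→9→12→11→0→10→2→13→14, push 3): res(11,0)=15
after path 3 (1→5→4→8→14, push 3): res(11,0)=15
after path 4 (1→9→3→2→14, push 8): res(11,0)=15
after path 5 (1→11→0→10→14, push 6): res(11,0)=9
after path 6 (1→11→13→2→14, push 1): res(11,0)=9
after path 7 (1→11→13→2→10→14, push 2): res(11,0)=9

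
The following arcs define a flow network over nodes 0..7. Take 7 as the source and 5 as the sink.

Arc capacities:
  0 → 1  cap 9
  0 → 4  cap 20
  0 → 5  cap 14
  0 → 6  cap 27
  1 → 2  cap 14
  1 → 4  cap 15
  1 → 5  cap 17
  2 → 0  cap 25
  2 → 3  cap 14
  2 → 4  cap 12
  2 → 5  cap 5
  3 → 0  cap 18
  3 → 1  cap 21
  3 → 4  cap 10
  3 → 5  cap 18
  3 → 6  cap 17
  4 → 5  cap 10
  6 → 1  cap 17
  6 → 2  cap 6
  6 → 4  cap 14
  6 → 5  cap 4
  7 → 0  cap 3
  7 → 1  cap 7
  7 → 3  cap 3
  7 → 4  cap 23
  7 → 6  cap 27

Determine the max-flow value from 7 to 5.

Maximum flow value: 50

augment #1: 7→0→5 bottleneck 3, total now 3
augment #2: 7→1→5 bottleneck 7, total now 10
augment #3: 7→3→5 bottleneck 3, total now 13
augment #4: 7→4→5 bottleneck 10, total now 23
augment #5: 7→6→5 bottleneck 4, total now 27
augment #6: 7→6→1→5 bottleneck 10, total now 37
augment #7: 7→6→2→5 bottleneck 5, total now 42
augment #8: 7→6→2→0→5 bottleneck 1, total now 43
augment #9: 7→6→1→2→0→5 bottleneck 7, total now 50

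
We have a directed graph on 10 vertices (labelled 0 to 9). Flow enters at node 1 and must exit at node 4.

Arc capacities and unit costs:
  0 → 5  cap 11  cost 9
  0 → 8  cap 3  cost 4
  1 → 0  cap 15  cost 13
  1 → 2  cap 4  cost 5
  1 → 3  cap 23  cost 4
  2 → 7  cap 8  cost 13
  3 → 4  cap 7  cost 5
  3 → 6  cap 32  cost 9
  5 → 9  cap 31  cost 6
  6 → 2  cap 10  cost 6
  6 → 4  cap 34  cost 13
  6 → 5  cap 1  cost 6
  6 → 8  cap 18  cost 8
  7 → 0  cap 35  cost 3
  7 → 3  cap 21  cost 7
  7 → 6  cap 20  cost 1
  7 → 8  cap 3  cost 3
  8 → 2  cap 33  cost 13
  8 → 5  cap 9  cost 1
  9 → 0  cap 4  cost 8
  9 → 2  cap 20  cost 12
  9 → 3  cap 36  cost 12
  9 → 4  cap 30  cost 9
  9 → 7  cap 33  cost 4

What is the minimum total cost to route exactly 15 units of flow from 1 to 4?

shortest-cost path #1: 1→3→4 push 7 @ unit cost 9 (adds 63)
shortest-cost path #2: 1→3→6→4 push 8 @ unit cost 26 (adds 208)
total cost = 271

Minimum cost for 15 units: 271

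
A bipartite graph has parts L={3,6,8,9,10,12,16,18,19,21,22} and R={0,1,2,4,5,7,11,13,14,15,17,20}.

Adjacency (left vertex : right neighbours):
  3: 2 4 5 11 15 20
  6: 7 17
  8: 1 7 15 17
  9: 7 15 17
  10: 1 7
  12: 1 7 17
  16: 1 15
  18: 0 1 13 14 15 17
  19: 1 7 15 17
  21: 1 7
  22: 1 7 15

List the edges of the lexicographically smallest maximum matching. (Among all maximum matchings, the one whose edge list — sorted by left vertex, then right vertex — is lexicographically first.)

Lex-smallest maximum matching: {(3,2), (6,7), (8,1), (9,15), (12,17), (18,0)}

|M| = 6 (so the lex-smallest maximum matching has 6 edges)
process left vertices in ascending order; for each, take the smallest-labelled available neighbour that still permits 6 edges overall, or leave it unmatched if none does
lex-smallest matching: {3-2, 6-7, 8-1, 9-15, 12-17, 18-0}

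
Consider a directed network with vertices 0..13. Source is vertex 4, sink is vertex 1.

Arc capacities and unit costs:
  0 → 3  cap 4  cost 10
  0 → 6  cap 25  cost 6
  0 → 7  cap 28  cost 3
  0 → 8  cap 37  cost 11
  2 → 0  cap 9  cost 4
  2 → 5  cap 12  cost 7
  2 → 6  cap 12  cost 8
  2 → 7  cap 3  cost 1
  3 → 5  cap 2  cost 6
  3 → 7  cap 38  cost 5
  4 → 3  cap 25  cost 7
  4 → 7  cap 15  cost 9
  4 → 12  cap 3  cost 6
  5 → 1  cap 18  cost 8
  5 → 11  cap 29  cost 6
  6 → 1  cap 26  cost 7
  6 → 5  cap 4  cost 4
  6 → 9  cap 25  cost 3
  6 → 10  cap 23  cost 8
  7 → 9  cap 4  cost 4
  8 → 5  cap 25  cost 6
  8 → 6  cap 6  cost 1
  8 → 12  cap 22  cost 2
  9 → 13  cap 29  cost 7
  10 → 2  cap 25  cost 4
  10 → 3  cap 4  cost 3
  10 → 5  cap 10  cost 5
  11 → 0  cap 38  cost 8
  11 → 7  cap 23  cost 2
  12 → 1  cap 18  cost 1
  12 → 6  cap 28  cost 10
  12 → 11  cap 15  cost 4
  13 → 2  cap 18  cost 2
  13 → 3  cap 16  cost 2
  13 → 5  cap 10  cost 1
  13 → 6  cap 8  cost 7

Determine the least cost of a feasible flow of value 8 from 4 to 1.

shortest-cost path #1: 4→12→1 push 3 @ unit cost 7 (adds 21)
shortest-cost path #2: 4→3→5→1 push 2 @ unit cost 21 (adds 42)
shortest-cost path #3: 4→7→9→13→5→1 push 3 @ unit cost 29 (adds 87)
total cost = 150

Minimum cost for 8 units: 150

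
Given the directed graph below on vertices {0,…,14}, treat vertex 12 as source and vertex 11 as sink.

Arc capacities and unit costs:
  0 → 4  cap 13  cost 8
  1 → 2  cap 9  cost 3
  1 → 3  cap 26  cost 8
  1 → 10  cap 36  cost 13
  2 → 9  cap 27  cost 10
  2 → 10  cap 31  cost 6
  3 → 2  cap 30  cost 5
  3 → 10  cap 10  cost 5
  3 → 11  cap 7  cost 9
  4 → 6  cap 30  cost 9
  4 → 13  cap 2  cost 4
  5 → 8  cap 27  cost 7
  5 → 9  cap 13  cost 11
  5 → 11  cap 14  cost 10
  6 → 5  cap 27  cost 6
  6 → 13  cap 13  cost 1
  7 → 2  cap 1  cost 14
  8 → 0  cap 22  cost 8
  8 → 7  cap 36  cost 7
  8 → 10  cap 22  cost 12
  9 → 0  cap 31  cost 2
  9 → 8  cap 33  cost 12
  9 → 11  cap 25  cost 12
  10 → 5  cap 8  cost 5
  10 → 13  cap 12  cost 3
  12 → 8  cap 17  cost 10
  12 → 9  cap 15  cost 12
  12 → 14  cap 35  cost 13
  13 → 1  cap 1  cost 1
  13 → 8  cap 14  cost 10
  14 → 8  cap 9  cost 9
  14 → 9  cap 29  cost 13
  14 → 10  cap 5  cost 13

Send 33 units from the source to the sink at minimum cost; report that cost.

Minimum cost for 33 units: 1036

shortest-cost path #1: 12→9→11 push 15 @ unit cost 24 (adds 360)
shortest-cost path #2: 12→8→10→5→11 push 8 @ unit cost 37 (adds 296)
shortest-cost path #3: 12→14→9→11 push 10 @ unit cost 38 (adds 380)
total cost = 1036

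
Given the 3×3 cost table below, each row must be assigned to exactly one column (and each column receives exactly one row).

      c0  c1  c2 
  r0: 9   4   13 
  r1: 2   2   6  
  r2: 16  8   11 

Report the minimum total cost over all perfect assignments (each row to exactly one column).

Minimum assignment cost: 17

optimal assignment: row0→col1 (cost 4), row1→col0 (cost 2), row2→col2 (cost 11)
total = 4 + 2 + 11 = 17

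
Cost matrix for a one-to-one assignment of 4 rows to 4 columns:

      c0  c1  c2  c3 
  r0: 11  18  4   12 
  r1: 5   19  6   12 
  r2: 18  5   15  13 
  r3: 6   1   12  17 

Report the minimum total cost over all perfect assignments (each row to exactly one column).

optimal assignment: row0→col2 (cost 4), row1→col0 (cost 5), row2→col3 (cost 13), row3→col1 (cost 1)
total = 4 + 5 + 13 + 1 = 23

Minimum assignment cost: 23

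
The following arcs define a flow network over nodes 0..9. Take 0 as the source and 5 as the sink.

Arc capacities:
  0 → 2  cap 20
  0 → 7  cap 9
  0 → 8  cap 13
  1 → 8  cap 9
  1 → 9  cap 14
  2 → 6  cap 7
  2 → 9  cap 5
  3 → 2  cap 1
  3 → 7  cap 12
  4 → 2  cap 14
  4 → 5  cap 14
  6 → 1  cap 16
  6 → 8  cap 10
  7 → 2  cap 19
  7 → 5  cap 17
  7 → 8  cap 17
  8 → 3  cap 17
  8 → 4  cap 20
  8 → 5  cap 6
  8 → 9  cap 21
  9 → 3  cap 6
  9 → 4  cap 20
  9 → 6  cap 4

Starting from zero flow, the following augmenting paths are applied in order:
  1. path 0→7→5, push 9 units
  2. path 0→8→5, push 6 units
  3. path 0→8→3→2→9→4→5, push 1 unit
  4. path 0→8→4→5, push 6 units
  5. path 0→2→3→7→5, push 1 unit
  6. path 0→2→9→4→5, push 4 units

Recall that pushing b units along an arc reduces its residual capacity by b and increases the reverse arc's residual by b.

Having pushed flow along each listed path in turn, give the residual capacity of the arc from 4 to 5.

Residual capacity of (4,5): 3

after path 1 (0→7→5, push 9): res(4,5)=14
after path 2 (0→8→5, push 6): res(4,5)=14
after path 3 (0→8→3→2→9→4→5, push 1): res(4,5)=13
after path 4 (0→8→4→5, push 6): res(4,5)=7
after path 5 (0→2→3→7→5, push 1): res(4,5)=7
after path 6 (0→2→9→4→5, push 4): res(4,5)=3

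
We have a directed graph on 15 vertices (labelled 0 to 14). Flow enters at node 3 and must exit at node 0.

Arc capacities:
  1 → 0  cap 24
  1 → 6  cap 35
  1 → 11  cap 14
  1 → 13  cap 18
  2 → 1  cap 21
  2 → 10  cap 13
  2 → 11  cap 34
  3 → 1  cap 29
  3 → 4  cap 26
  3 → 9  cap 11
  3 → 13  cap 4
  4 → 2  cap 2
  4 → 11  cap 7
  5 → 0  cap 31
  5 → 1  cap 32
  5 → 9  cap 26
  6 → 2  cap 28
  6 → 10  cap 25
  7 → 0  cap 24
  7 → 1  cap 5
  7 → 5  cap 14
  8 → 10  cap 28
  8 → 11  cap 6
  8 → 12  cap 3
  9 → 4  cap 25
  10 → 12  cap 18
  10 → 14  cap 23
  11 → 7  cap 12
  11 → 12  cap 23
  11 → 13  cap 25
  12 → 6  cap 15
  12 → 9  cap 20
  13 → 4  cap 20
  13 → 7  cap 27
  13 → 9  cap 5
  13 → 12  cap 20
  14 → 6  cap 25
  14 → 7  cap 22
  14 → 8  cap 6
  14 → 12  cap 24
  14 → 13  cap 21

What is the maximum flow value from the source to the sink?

augment #1: 3→1→0 bottleneck 24, total now 24
augment #2: 3→13→7→0 bottleneck 4, total now 28
augment #3: 3→1→11→7→0 bottleneck 5, total now 33
augment #4: 3→4→11→7→0 bottleneck 7, total now 40
augment #5: 3→4→2→1→13→7→0 bottleneck 2, total now 42

Maximum flow value: 42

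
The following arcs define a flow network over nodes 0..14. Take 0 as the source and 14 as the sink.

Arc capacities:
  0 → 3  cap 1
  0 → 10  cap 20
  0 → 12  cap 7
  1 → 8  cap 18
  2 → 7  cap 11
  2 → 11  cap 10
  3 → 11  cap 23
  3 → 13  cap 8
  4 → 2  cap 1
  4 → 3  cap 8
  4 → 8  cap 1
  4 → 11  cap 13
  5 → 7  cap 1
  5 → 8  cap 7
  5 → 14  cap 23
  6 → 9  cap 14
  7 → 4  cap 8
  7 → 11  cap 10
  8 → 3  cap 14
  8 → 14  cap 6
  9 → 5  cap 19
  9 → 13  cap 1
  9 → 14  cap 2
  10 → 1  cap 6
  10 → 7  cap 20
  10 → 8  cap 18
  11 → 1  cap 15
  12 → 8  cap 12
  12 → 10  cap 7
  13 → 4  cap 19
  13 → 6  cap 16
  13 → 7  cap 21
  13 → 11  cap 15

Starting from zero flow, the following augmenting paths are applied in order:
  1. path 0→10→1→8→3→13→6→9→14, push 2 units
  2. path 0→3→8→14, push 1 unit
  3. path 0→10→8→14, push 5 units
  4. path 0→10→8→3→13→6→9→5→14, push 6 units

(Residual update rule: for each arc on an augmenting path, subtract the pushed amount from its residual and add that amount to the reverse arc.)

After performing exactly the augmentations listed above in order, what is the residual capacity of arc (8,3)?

Residual capacity of (8,3): 7

after path 1 (0→10→1→8→3→13→6→9→14, push 2): res(8,3)=12
after path 2 (0→3→8→14, push 1): res(8,3)=13
after path 3 (0→10→8→14, push 5): res(8,3)=13
after path 4 (0→10→8→3→13→6→9→5→14, push 6): res(8,3)=7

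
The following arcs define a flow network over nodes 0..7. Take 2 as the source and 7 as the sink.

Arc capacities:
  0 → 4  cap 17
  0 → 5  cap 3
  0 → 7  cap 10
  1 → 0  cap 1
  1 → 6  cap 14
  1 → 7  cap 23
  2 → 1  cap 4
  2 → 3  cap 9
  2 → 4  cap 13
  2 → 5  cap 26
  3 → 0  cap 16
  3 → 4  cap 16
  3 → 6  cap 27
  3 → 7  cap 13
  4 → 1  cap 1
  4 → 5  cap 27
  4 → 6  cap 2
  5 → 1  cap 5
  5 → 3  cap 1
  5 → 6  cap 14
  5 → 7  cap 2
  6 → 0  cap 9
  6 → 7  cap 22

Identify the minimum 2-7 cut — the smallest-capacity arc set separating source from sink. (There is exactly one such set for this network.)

augment #1: 2→1→7 push 4
augment #2: 2→3→7 push 9
augment #3: 2→5→7 push 2
augment #4: 2→4→1→7 push 1
augment #5: 2→4→6→7 push 2
augment #6: 2→5→1→7 push 5
augment #7: 2→5→3→7 push 1
augment #8: 2→5→6→7 push 14
max flow = 38; residual-reachable set from 2 gives S-side
cut edges (S→T): {(2,1), (2,3), (4,1), (4,6), (5,1), (5,3), (5,6), (5,7)} total cap 38

Min-cut arcs: {(2,1), (2,3), (4,1), (4,6), (5,1), (5,3), (5,6), (5,7)} (total capacity 38)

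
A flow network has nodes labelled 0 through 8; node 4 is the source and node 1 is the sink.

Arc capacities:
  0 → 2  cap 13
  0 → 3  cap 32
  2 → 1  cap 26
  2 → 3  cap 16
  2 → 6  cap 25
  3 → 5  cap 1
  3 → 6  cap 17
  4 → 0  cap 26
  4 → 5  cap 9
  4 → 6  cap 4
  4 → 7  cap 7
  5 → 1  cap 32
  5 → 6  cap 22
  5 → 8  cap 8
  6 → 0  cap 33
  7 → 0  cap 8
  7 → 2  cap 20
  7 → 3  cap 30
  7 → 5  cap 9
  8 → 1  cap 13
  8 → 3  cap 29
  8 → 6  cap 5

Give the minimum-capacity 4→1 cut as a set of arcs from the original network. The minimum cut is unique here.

Min-cut arcs: {(0,2), (3,5), (4,5), (4,7)} (total capacity 30)

augment #1: 4→5→1 push 9
augment #2: 4→0→2→1 push 13
augment #3: 4→7→2→1 push 7
augment #4: 4→0→3→5→1 push 1
max flow = 30; residual-reachable set from 4 gives S-side
cut edges (S→T): {(0,2), (3,5), (4,5), (4,7)} total cap 30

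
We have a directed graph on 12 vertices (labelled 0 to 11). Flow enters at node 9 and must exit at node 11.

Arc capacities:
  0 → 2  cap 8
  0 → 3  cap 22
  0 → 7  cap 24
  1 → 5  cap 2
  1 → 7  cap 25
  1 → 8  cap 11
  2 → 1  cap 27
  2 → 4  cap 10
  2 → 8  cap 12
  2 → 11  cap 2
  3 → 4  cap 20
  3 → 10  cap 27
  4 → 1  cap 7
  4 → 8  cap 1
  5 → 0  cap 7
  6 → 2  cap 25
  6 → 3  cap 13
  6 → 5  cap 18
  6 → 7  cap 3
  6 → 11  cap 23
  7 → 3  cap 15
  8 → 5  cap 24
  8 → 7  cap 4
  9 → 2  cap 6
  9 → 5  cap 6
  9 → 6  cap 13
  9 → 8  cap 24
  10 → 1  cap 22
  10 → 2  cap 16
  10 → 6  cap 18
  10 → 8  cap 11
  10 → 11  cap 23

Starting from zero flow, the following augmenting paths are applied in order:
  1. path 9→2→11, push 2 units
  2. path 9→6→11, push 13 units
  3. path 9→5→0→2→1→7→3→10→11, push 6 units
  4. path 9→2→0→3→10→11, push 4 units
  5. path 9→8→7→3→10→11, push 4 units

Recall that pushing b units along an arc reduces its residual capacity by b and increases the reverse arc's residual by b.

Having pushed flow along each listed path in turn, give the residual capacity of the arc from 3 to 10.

after path 1 (9→2→11, push 2): res(3,10)=27
after path 2 (9→6→11, push 13): res(3,10)=27
after path 3 (9→5→0→2→1→7→3→10→11, push 6): res(3,10)=21
after path 4 (9→2→0→3→10→11, push 4): res(3,10)=17
after path 5 (9→8→7→3→10→11, push 4): res(3,10)=13

Residual capacity of (3,10): 13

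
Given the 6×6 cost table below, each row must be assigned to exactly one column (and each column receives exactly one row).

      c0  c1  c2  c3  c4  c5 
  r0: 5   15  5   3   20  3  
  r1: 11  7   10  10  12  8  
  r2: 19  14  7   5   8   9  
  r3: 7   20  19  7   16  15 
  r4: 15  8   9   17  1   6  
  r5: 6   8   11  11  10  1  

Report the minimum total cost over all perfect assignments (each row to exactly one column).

one of 2 optimal assignments: row0→col2 (cost 5), row1→col1 (cost 7), row2→col3 (cost 5), row3→col0 (cost 7), row4→col4 (cost 1), row5→col5 (cost 1)
total = 5 + 7 + 5 + 7 + 1 + 1 = 26

Minimum assignment cost: 26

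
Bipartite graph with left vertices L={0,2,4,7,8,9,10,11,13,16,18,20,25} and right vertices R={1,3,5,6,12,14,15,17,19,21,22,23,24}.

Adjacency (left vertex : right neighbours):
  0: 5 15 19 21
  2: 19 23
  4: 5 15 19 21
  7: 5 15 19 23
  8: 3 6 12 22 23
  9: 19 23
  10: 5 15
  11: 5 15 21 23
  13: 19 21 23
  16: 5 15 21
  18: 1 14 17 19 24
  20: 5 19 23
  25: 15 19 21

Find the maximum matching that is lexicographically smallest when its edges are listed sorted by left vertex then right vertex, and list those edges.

Lex-smallest maximum matching: {(0,5), (2,19), (4,15), (7,23), (8,3), (11,21), (18,1)}

|M| = 7 (so the lex-smallest maximum matching has 7 edges)
process left vertices in ascending order; for each, take the smallest-labelled available neighbour that still permits 7 edges overall, or leave it unmatched if none does
lex-smallest matching: {0-5, 2-19, 4-15, 7-23, 8-3, 11-21, 18-1}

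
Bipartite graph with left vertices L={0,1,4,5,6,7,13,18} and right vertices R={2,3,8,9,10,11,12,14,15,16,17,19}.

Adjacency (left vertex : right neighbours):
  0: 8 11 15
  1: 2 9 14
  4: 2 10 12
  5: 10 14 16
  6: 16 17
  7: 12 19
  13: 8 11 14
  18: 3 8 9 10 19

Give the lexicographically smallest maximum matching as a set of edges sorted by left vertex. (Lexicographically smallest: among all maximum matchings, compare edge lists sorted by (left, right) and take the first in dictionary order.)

Lex-smallest maximum matching: {(0,8), (1,2), (4,10), (5,14), (6,16), (7,12), (13,11), (18,3)}

|M| = 8 (so the lex-smallest maximum matching has 8 edges)
process left vertices in ascending order; for each, take the smallest-labelled available neighbour that still permits 8 edges overall, or leave it unmatched if none does
lex-smallest matching: {0-8, 1-2, 4-10, 5-14, 6-16, 7-12, 13-11, 18-3}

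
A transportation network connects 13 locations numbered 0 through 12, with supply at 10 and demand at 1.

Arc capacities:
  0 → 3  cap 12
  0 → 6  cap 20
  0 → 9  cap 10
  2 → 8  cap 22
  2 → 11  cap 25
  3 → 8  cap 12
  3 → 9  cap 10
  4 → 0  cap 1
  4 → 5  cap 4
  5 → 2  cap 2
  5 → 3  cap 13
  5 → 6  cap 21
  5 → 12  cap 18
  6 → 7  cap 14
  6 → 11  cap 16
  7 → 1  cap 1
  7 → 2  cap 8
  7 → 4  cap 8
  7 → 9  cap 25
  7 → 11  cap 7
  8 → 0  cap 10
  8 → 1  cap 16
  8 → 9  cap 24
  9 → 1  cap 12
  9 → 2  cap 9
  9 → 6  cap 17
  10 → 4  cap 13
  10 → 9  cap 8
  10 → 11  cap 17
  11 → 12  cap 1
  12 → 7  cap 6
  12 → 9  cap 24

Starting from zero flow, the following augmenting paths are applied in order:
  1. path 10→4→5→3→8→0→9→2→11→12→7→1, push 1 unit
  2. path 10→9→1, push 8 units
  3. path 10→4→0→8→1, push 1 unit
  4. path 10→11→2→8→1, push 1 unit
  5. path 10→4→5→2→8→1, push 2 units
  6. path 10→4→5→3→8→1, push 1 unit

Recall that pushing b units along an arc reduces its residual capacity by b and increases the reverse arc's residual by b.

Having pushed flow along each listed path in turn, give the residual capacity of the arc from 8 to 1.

after path 1 (10→4→5→3→8→0→9→2→11→12→7→1, push 1): res(8,1)=16
after path 2 (10→9→1, push 8): res(8,1)=16
after path 3 (10→4→0→8→1, push 1): res(8,1)=15
after path 4 (10→11→2→8→1, push 1): res(8,1)=14
after path 5 (10→4→5→2→8→1, push 2): res(8,1)=12
after path 6 (10→4→5→3→8→1, push 1): res(8,1)=11

Residual capacity of (8,1): 11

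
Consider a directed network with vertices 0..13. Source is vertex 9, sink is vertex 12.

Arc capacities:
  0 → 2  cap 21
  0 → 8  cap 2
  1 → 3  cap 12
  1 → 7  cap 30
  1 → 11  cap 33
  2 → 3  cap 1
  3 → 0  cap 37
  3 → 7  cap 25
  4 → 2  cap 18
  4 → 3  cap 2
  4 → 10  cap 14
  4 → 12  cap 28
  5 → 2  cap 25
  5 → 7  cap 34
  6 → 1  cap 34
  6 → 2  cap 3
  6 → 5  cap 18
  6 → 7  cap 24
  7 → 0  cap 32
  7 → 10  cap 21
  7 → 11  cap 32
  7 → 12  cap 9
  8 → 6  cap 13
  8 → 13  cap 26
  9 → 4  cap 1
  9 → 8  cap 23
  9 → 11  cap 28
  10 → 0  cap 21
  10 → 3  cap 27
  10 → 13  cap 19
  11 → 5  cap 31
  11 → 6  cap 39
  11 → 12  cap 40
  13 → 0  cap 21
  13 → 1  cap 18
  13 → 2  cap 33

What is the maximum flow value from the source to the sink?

Maximum flow value: 50

augment #1: 9→4→12 bottleneck 1, total now 1
augment #2: 9→11→12 bottleneck 28, total now 29
augment #3: 9→8→6→7→12 bottleneck 9, total now 38
augment #4: 9→8→6→1→11→12 bottleneck 4, total now 42
augment #5: 9→8→13→1→11→12 bottleneck 8, total now 50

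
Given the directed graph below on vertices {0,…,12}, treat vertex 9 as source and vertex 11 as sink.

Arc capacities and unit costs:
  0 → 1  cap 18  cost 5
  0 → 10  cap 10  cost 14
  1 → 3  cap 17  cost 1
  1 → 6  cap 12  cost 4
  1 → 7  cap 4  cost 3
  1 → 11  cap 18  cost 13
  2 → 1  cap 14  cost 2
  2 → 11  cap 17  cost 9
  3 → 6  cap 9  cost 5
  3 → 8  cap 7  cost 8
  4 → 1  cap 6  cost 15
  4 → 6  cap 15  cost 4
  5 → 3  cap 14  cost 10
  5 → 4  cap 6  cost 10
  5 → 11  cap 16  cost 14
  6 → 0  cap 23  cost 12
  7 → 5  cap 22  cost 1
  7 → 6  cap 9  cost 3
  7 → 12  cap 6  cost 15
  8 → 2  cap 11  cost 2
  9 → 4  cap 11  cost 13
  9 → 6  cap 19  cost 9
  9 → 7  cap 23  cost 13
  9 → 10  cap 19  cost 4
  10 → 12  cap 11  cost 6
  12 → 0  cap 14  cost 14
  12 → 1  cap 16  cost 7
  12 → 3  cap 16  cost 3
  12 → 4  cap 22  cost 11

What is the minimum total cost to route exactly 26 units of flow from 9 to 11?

Minimum cost for 26 units: 748

shortest-cost path #1: 9→7→5→11 push 16 @ unit cost 28 (adds 448)
shortest-cost path #2: 9→10→12→1→11 push 10 @ unit cost 30 (adds 300)
total cost = 748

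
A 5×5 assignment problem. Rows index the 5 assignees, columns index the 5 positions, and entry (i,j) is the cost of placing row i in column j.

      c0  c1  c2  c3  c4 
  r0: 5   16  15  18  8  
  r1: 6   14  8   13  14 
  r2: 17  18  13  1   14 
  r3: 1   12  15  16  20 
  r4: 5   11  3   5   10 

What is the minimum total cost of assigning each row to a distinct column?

optimal assignment: row0→col4 (cost 8), row1→col1 (cost 14), row2→col3 (cost 1), row3→col0 (cost 1), row4→col2 (cost 3)
total = 8 + 14 + 1 + 1 + 3 = 27

Minimum assignment cost: 27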